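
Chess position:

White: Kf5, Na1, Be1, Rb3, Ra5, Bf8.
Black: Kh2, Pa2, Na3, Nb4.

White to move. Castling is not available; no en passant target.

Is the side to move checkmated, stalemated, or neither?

neither

White to move; white king on f5.
In check: no.
Legal moves for White include: Bg7, Be7, Bh6, Bd6+, Bc5, Bfxb4, Kg6, Kf6, Ke6, Kg5, Ke5, Kg4, Kf4, Ke4, Ra8, Ra7, Ra6, Re5, ... (list truncated; more exist).
White has legal moves and is not in check → neither.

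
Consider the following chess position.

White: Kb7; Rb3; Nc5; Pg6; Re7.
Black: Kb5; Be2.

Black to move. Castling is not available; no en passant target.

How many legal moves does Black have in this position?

Black to move; king on b5.
In check: yes, from the white rook on b3.
Legal moves: Kxc5, Ka5, Kc4.
Count: 3.

3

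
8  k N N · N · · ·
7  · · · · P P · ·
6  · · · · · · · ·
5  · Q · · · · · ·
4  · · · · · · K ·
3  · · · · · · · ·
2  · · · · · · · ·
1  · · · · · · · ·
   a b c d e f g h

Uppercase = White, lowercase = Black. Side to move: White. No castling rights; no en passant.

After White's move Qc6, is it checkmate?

After Qc6: black king on a8; in check: yes, from the white queen on c6.
Black has 1 legal reply: Kxb8.
In check but a legal move exists → not checkmate.

no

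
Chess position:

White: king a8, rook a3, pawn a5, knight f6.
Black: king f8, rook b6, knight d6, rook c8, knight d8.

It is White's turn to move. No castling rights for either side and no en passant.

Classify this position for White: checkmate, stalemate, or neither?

neither

White to move; white king on a8.
In check: yes, from the black rook on c8.
Legal moves for White: Ka7.
White is in check but has 1 legal move → neither.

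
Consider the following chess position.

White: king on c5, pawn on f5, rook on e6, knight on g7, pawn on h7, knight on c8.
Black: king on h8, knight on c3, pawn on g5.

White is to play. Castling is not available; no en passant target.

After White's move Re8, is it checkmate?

After Re8: black king on h8; in check: yes, from the white rook on e8.
Black has 2 legal replies: Kxh7, Kxg7.
In check but a legal move exists → not checkmate.

no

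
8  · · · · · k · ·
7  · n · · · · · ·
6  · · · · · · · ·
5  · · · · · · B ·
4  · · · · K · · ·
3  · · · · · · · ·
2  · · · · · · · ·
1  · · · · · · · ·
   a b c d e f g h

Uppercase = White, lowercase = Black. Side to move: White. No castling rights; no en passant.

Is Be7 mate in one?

no

After Be7: black king on f8; in check: yes, from the white bishop on e7.
Black has 5 legal replies: Kg8, Ke8, Kg7, Kf7, Kxe7.
In check but a legal move exists → not checkmate.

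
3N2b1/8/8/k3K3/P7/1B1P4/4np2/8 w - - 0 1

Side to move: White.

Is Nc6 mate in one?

After Nc6: black king on a5; in check: yes, from the white knight on c6.
Black has 2 legal replies: Kb6, Ka6.
In check but a legal move exists → not checkmate.

no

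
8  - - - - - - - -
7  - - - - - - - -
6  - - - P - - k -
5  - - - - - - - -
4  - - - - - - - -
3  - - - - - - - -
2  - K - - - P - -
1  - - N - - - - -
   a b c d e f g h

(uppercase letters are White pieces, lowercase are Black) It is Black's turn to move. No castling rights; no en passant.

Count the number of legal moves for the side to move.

8

Black to move; king on g6.
In check: no.
Legal moves: Kh7, Kg7, Kf7, Kh6, Kf6, Kh5, Kg5, Kf5.
Count: 8.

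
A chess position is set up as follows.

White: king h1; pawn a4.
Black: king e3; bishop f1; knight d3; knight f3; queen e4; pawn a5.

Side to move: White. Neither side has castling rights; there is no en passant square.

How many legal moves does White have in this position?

0

White to move; king on h1.
In check: no.
Legal moves: none.
Count: 0.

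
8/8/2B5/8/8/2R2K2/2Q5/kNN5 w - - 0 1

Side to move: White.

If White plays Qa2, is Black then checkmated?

After Qa2: black king on a1; in check: yes, from the white queen on a2.
King squares — b1: attacked by Qa2; a2: attacked by Nc1; b2: attacked by Qa2.
Black has no legal moves → checkmate.

yes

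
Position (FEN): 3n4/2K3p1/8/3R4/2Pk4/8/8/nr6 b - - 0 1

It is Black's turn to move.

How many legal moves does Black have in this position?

Black to move; king on d4.
In check: yes, from the white rook on d5.
Legal moves: Ke4, Kxc4, Ke3, Kc3.
Count: 4.

4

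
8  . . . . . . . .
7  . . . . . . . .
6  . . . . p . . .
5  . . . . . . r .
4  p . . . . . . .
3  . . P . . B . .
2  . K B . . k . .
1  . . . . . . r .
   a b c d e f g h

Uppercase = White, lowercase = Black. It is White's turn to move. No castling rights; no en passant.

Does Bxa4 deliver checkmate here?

no

After Bxa4: black king on f2; in check: no.
Black is not in check, so this cannot be checkmate.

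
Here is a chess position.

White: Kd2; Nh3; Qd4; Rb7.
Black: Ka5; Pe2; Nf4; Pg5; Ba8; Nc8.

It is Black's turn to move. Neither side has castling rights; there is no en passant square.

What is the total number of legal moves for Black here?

18

Black to move; king on a5.
In check: no.
Legal moves: Ne7, Na7, Nd6, Nb6, Bxb7, Ka6, Ng6, Ne6, Nh5, Nd5, Nxh3, Nd3, Ng2, g4, e1=Q+, e1=R, e1=B+, e1=N.
Count: 18.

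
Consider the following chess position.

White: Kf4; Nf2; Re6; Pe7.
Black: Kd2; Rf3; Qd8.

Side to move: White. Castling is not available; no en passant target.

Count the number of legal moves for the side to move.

White to move; king on f4.
In check: yes, from the black rook on f3.
Legal moves: Kg5, Ke5, Kg4, Ke4, Kxf3.
Count: 5.

5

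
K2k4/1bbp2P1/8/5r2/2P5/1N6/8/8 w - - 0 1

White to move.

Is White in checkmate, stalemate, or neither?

neither

White to move; white king on a8.
In check: yes, from the black bishop on b7.
King squares — a7: available; b7: available; b8: attacked by Bc7.
Legal moves for White: Kxb7, Ka7.
White is in check but has 2 legal moves → neither.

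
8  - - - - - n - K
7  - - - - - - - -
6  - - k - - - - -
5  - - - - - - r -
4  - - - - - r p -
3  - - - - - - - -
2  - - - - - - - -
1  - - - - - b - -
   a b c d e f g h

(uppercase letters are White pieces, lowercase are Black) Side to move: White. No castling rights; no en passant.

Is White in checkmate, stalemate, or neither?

White to move; white king on h8.
In check: no.
King squares — g7: attacked by Rg5; h7: attacked by Nf8; g8: attacked by Rg5.
Legal moves for White: none.
Not in check and no legal moves → stalemate.

stalemate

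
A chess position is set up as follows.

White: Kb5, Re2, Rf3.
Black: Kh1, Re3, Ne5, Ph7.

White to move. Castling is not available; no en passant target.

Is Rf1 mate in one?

yes

After Rf1: black king on h1; in check: yes, from the white rook on f1.
King squares — g1: attacked by Rf1; g2: attacked by Re2; h2: attacked by Re2.
Black has no legal moves → checkmate.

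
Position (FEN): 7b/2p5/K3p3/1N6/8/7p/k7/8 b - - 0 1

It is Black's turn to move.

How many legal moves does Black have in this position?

15

Black to move; king on a2.
In check: no.
Legal moves: Bg7, Bf6, Be5, Bd4, Bc3, Bb2, Ba1, Kb3, Kb2, Kb1, Ka1, c6, e5, h2, c5.
Count: 15.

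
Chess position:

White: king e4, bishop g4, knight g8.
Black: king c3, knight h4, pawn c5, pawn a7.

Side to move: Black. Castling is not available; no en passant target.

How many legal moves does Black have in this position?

Black to move; king on c3.
In check: no.
Legal moves: Ng6, Nf5, Nf3, Ng2, Kc4, Kb4, Kb3, Kd2, Kc2, Kb2, a6, c4, a5.
Count: 13.

13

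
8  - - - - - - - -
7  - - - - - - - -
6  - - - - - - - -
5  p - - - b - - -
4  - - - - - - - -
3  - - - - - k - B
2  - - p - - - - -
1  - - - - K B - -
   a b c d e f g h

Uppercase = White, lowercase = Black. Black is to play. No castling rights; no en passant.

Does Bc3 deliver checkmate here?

After Bc3: white king on e1; in check: yes, from the black bishop on c3.
King squares — d1: attacked by Pc2; f1: own bishop; d2: attacked by Bc3; e2: attacked by Kf3; f2: attacked by Kf3.
White has no legal moves → checkmate.

yes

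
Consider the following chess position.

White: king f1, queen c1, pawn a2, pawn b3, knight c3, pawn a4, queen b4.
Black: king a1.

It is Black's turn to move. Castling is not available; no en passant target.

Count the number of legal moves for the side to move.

Black to move; king on a1.
In check: yes, from the white queen on c1.
Legal moves: none.
Count: 0.

0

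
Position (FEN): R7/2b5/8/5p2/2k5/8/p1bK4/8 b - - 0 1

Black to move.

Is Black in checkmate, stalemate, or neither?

neither

Black to move; black king on c4.
In check: no.
Legal moves for Black include: Bd8, Bb8, Bd6, Bb6, Be5, Ba5+, Bf4+, Bg3, Bh2, Kd5, Kc5, Kb5, Kd4, Kb4, Kb3, Be4, Ba4, Bd3, ... (list truncated; more exist).
Black has legal moves and is not in check → neither.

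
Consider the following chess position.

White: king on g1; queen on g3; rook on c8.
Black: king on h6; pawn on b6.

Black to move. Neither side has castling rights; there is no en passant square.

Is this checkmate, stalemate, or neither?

neither

Black to move; black king on h6.
In check: no.
Legal moves for Black: Kh7, Kh5, b5.
Black has 3 legal moves and is not in check → neither.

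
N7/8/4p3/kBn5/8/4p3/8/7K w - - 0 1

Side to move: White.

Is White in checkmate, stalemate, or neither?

neither

White to move; white king on h1.
In check: no.
Legal moves for White: Nc7, Nb6, Be8, Bd7, Bc6, Ba6, Bc4, Ba4, Bd3, Be2, Bf1, Kh2, Kg2, Kg1.
White has 14 legal moves and is not in check → neither.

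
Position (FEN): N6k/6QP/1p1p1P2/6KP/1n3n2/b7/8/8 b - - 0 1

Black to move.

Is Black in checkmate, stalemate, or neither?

checkmate

Black to move; black king on h8.
In check: yes, from the white queen on g7.
King squares — g7: attacked by Pf6; h7: attacked by Qg7; g8: attacked by Qg7.
Legal moves for Black: none.
In check with no legal moves → checkmate.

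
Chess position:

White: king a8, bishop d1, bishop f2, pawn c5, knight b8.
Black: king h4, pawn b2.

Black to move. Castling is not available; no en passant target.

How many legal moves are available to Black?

2

Black to move; king on h4.
In check: yes, from the white bishop on f2.
Legal moves: Kg5, Kh3.
Count: 2.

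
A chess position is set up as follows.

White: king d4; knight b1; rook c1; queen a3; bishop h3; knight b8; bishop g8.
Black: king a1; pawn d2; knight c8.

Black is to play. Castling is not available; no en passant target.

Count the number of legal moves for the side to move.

Black to move; king on a1.
In check: yes, from the white queen on a3.
Legal moves: none.
Count: 0.

0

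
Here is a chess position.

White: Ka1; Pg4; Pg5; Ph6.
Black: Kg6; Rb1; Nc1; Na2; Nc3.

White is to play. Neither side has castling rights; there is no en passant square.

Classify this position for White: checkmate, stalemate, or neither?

White to move; white king on a1.
In check: yes, from the black rook on b1.
King squares — b1: attacked by Nc3; a2: attacked by Nc1; b2: attacked by Rb1.
Legal moves for White: none.
In check with no legal moves → checkmate.

checkmate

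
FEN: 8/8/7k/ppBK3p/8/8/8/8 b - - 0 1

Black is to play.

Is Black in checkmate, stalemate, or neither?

neither

Black to move; black king on h6.
In check: no.
Legal moves for Black: Kh7, Kg7, Kg6, Kg5, h4, b4, a4.
Black has 7 legal moves and is not in check → neither.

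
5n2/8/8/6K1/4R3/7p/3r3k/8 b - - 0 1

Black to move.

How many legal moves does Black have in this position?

21

Black to move; king on h2.
In check: no.
Legal moves: Nh7+, Nd7, Ng6, Ne6+, Kg3, Kg2, Kh1, Kg1, Rd8, Rd7, Rd6, Rd5+, Rd4, Rd3, Rg2+, Rf2, Re2, Rc2, Rb2, Ra2, Rd1.
Count: 21.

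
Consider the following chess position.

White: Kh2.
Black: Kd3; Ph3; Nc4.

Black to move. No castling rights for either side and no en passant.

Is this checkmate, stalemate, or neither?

Black to move; black king on d3.
In check: no.
Legal moves for Black: Nd6, Nb6, Ne5, Na5, Ne3, Na3, Nd2, Nb2, Ke4, Kd4, Ke3, Kc3, Ke2, Kd2, Kc2.
Black has 15 legal moves and is not in check → neither.

neither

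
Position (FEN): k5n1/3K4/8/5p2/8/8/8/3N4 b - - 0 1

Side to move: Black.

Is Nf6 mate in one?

After Nf6: white king on d7; in check: yes, from the black knight on f6.
White has 7 legal replies: Kd8, Kc8, Ke7, Kc7, Ke6, Kd6, Kc6.
In check but a legal move exists → not checkmate.

no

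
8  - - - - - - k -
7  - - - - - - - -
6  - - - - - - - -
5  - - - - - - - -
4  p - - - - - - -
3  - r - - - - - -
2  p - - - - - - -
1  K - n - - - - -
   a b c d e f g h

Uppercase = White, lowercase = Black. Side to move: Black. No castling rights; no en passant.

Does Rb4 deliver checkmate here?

no

After Rb4: white king on a1; in check: no.
White is not in check, so this cannot be checkmate.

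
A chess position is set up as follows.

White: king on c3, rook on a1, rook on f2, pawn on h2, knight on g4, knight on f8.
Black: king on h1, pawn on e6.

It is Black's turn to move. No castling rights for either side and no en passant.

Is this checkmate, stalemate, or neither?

Black to move; black king on h1.
In check: yes, from the white rook on a1.
King squares — g1: attacked by Ra1; g2: attacked by Rf2; h2: attacked by Rf2.
Legal moves for Black: none.
In check with no legal moves → checkmate.

checkmate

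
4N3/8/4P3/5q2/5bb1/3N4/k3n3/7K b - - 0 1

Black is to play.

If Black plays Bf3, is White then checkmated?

After Bf3: white king on h1; in check: yes, from the black bishop on f3.
King squares — g1: attacked by Ne2; g2: attacked by Bf3; h2: attacked by Bf4.
White has no legal moves → checkmate.

yes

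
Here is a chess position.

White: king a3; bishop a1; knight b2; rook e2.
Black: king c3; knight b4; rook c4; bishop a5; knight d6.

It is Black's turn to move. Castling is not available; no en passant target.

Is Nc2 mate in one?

no

After Nc2: white king on a3; in check: yes, from the black knight on c2.
White has 2 legal replies: Ka2, Rxc2+.
In check but a legal move exists → not checkmate.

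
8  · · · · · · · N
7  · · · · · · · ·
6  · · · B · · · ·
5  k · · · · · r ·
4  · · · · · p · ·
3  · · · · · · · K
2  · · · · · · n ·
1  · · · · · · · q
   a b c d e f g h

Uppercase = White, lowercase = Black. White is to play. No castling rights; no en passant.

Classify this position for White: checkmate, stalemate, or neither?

checkmate

White to move; white king on h3.
In check: yes, from the black queen on h1.
King squares — g2: attacked by Qh1; h2: attacked by Qh1; g3: attacked by Pf4; g4: attacked by Rg5; h4: attacked by Qh1.
Legal moves for White: none.
In check with no legal moves → checkmate.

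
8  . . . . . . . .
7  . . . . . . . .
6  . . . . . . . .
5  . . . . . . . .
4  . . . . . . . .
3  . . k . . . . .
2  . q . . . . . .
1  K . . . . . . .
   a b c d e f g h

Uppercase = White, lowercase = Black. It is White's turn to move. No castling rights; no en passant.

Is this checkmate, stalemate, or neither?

checkmate

White to move; white king on a1.
In check: yes, from the black queen on b2.
King squares — b1: attacked by Qb2; a2: attacked by Qb2; b2: attacked by Kc3.
Legal moves for White: none.
In check with no legal moves → checkmate.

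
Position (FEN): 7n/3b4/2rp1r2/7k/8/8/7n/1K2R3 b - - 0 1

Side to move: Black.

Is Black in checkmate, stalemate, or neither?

neither

Black to move; black king on h5.
In check: no.
Legal moves for Black include: Nf7, Ng6, Be8, Bc8, Be6, Bf5+, Bg4, Bh3, Rf8, Rf7, Rh6, Rg6, Re6, Rf5, Rf4, Rf3, Rf2, Rf1, ... (list truncated; more exist).
Black has legal moves and is not in check → neither.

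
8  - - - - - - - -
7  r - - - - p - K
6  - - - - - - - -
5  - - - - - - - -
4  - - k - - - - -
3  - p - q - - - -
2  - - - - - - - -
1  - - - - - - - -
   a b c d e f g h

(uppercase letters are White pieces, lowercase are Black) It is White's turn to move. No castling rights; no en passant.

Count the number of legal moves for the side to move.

4

White to move; king on h7.
In check: yes, from the black queen on d3.
Legal moves: Kh8, Kg8, Kg7, Kh6.
Count: 4.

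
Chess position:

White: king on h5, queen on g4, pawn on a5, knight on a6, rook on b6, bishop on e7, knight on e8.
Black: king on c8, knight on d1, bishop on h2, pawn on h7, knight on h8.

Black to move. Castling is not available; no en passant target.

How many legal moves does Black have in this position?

Black to move; king on c8.
In check: yes, from the white queen on g4.
Legal moves: none.
Count: 0.

0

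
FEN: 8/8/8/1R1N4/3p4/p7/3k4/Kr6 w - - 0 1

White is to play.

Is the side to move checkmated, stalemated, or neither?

neither

White to move; white king on a1.
In check: yes, from the black rook on b1.
Legal moves for White: Ka2, Kxb1, Rxb1.
White is in check but has 3 legal moves → neither.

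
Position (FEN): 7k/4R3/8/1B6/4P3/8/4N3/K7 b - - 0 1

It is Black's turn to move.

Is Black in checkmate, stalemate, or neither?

neither

Black to move; black king on h8.
In check: no.
Legal moves for Black: Kg8.
Black has 1 legal move and is not in check → neither.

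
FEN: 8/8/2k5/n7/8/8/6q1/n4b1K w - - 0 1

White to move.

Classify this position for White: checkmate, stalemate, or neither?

White to move; white king on h1.
In check: yes, from the black queen on g2.
King squares — g1: attacked by Qg2; g2: attacked by Bf1; h2: attacked by Qg2.
Legal moves for White: none.
In check with no legal moves → checkmate.

checkmate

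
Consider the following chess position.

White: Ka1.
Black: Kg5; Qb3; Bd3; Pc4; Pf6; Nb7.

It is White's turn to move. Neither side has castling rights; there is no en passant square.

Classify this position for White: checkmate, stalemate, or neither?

stalemate

White to move; white king on a1.
In check: no.
King squares — b1: attacked by Qb3; a2: attacked by Qb3; b2: attacked by Qb3.
Legal moves for White: none.
Not in check and no legal moves → stalemate.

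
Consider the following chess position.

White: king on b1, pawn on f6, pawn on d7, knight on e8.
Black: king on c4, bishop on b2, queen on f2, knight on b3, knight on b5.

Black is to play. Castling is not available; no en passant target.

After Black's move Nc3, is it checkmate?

yes

After Nc3: white king on b1; in check: yes, from the black knight on c3.
King squares — a1: attacked by Bb2; c1: attacked by Bb2; a2: attacked by Nc3; b2: attacked by Qf2; c2: attacked by Qf2.
White has no legal moves → checkmate.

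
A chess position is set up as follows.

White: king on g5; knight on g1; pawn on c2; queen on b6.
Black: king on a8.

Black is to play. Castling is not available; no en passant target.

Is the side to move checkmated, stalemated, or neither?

Black to move; black king on a8.
In check: no.
King squares — a7: attacked by Qb6; b7: attacked by Qb6; b8: attacked by Qb6.
Legal moves for Black: none.
Not in check and no legal moves → stalemate.

stalemate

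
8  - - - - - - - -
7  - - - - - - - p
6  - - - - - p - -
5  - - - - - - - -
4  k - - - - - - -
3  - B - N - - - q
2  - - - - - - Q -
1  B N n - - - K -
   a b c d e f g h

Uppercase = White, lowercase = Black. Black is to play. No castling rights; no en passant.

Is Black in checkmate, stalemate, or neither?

Black to move; black king on a4.
In check: yes, from the white bishop on b3.
King squares — a3: attacked by Nb1; b3: available; b4: attacked by Nd3; a5: available; b5: available.
Legal moves for Black: Kb5, Ka5, Kxb3, Nxb3.
Black is in check but has 4 legal moves → neither.

neither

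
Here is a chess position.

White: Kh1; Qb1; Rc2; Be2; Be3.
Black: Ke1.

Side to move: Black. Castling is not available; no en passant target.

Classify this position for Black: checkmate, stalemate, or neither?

Black to move; black king on e1.
In check: yes, from the white queen on b1.
King squares — d1: attacked by Qb1; f1: attacked by Qb1; d2: attacked by Rc2; e2: attacked by Rc2; f2: attacked by Be3.
Legal moves for Black: none.
In check with no legal moves → checkmate.

checkmate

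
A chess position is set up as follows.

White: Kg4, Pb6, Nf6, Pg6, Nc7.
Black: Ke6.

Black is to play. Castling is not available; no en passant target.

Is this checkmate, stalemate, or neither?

Black to move; black king on e6.
In check: yes, from the white knight on c7.
Legal moves for Black: Ke7, Kxf6, Kd6, Ke5.
Black is in check but has 4 legal moves → neither.

neither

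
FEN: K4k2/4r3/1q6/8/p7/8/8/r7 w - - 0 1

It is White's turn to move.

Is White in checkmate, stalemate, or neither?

White to move; white king on a8.
In check: no.
King squares — a7: attacked by Qb6; b7: attacked by Qb6; b8: attacked by Qb6.
Legal moves for White: none.
Not in check and no legal moves → stalemate.

stalemate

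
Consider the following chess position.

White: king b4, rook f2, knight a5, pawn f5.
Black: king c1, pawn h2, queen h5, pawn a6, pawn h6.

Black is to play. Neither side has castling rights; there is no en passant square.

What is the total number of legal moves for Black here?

17

Black to move; king on c1.
In check: no.
Legal moves: Qe8, Qf7, Qg6, Qg5, Qxf5, Qh4+, Qg4+, Qh3, Qf3, Qe2, Qd1, Kd1, Kb1, h1=Q, h1=R, h1=B, h1=N.
Count: 17.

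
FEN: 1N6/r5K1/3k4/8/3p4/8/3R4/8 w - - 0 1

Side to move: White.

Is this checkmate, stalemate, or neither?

neither

White to move; white king on g7.
In check: yes, from the black rook on a7.
King squares — f6: available; g6: available; h6: available; f7: attacked by Ra7; h7: attacked by Ra7; f8: available; g8: available; h8: available.
Legal moves for White: Kh8, Kg8, Kf8, Kh6, Kg6, Kf6, Nd7.
White is in check but has 7 legal moves → neither.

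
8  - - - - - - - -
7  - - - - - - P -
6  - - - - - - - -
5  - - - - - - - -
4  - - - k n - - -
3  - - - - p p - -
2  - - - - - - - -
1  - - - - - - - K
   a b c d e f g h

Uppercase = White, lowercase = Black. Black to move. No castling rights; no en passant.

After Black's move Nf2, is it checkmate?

no

After Nf2: white king on h1; in check: yes, from the black knight on f2.
White has 2 legal replies: Kh2, Kg1.
In check but a legal move exists → not checkmate.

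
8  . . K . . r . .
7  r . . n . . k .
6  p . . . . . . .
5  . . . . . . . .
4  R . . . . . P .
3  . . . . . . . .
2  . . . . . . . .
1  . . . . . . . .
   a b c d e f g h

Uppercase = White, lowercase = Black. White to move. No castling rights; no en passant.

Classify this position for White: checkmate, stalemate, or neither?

White to move; white king on c8.
In check: yes, from the black rook on f8.
King squares — b7: attacked by Ra7; c7: attacked by Ra7; d7: attacked by Ra7; b8: attacked by Nd7; d8: attacked by Rf8.
Legal moves for White: none.
In check with no legal moves → checkmate.

checkmate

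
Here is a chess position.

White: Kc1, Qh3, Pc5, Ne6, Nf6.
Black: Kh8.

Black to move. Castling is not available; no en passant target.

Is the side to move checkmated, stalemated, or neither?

checkmate

Black to move; black king on h8.
In check: yes, from the white queen on h3.
King squares — g7: attacked by Ne6; h7: attacked by Qh3; g8: attacked by Nf6.
Legal moves for Black: none.
In check with no legal moves → checkmate.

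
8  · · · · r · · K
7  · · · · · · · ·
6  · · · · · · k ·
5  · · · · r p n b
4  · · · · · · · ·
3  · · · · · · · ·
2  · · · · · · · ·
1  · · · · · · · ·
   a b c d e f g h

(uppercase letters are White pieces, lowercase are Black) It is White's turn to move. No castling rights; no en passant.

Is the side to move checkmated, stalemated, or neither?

checkmate

White to move; white king on h8.
In check: yes, from the black rook on e8.
King squares — g7: attacked by Kg6; h7: attacked by Ng5; g8: attacked by Re8.
Legal moves for White: none.
In check with no legal moves → checkmate.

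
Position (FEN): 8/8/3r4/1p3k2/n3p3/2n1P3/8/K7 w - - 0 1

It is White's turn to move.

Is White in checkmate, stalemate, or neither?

stalemate

White to move; white king on a1.
In check: no.
King squares — b1: attacked by Nc3; a2: attacked by Nc3; b2: attacked by Na4.
Legal moves for White: none.
Not in check and no legal moves → stalemate.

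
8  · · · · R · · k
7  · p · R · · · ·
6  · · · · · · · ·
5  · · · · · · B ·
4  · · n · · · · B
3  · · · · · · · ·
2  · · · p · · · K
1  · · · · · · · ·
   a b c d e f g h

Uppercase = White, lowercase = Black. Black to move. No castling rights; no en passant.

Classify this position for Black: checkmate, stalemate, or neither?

checkmate

Black to move; black king on h8.
In check: yes, from the white rook on e8.
King squares — g7: attacked by Rd7; h7: attacked by Rd7; g8: attacked by Re8.
Legal moves for Black: none.
In check with no legal moves → checkmate.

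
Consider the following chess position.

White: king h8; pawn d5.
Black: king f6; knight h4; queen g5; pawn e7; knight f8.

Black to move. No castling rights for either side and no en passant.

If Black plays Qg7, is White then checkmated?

yes

After Qg7: white king on h8; in check: yes, from the black queen on g7.
King squares — g7: attacked by Kf6; h7: attacked by Qg7; g8: attacked by Qg7.
White has no legal moves → checkmate.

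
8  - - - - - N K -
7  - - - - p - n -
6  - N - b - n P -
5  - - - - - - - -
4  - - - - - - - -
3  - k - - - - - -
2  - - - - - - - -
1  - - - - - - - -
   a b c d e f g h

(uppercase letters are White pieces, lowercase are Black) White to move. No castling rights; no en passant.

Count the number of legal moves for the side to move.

3

White to move; king on g8.
In check: yes, from the black knight on f6.
Legal moves: Kh8, Kxg7, Kf7.
Count: 3.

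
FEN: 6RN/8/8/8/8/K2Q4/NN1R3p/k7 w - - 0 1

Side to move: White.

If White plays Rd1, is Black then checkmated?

yes

After Rd1: black king on a1; in check: yes, from the white rook on d1.
King squares — b1: attacked by Rd1; a2: attacked by Ka3; b2: attacked by Ka3.
Black has no legal moves → checkmate.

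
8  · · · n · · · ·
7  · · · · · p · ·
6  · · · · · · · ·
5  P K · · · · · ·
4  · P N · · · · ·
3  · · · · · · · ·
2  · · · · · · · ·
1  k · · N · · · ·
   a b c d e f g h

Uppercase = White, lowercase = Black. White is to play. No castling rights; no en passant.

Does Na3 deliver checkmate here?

After Na3: black king on a1; in check: no.
Black is not in check, so this cannot be checkmate.

no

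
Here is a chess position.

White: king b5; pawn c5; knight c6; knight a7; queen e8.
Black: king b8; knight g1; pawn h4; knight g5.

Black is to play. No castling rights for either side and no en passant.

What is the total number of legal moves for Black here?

Black to move; king on b8.
In check: yes, from the white knight on c6 and the white queen on e8.
Legal moves: Kc7, Kb7.
Count: 2.

2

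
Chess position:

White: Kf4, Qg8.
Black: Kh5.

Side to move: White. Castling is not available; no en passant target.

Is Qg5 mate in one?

yes

After Qg5: black king on h5; in check: yes, from the white queen on g5.
King squares — g4: attacked by Kf4; h4: attacked by Qg5; g5: attacked by Kf4; g6: attacked by Qg5; h6: attacked by Qg5.
Black has no legal moves → checkmate.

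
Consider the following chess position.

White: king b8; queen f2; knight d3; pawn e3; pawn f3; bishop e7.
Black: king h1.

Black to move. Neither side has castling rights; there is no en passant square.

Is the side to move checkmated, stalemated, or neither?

Black to move; black king on h1.
In check: no.
King squares — g1: attacked by Qf2; g2: attacked by Qf2; h2: attacked by Qf2.
Legal moves for Black: none.
Not in check and no legal moves → stalemate.

stalemate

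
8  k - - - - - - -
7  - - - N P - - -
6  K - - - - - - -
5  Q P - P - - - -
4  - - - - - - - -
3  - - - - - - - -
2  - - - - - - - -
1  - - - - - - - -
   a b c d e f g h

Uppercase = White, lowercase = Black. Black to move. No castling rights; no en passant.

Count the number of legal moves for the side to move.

0

Black to move; king on a8.
In check: no.
Legal moves: none.
Count: 0.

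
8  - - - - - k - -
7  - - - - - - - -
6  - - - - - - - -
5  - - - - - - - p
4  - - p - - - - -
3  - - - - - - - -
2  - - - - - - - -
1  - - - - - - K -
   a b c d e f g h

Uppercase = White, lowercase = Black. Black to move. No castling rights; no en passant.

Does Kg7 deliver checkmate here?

no

After Kg7: white king on g1; in check: no.
White is not in check, so this cannot be checkmate.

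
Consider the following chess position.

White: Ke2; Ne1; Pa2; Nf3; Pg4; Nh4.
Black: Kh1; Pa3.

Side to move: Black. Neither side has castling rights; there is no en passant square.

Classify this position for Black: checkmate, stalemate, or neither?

Black to move; black king on h1.
In check: no.
King squares — g1: attacked by Nf3; g2: attacked by Ne1; h2: attacked by Nf3.
Legal moves for Black: none.
Not in check and no legal moves → stalemate.

stalemate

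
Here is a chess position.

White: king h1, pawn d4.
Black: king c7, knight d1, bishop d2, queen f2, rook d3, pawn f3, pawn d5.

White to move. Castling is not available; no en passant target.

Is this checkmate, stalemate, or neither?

stalemate

White to move; white king on h1.
In check: no.
King squares — g1: attacked by Qf2; g2: attacked by Qf2; h2: attacked by Qf2.
Legal moves for White: none.
Not in check and no legal moves → stalemate.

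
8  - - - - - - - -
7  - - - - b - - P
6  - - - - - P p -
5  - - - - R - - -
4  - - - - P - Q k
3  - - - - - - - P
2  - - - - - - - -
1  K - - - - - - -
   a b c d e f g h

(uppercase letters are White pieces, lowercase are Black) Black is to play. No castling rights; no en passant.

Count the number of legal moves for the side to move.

0

Black to move; king on h4.
In check: yes, from the white queen on g4.
Legal moves: none.
Count: 0.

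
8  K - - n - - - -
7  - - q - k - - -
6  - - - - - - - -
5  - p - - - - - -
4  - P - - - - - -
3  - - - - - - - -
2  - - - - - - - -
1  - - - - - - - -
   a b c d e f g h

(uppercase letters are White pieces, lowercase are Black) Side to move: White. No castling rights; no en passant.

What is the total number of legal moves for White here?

0

White to move; king on a8.
In check: no.
Legal moves: none.
Count: 0.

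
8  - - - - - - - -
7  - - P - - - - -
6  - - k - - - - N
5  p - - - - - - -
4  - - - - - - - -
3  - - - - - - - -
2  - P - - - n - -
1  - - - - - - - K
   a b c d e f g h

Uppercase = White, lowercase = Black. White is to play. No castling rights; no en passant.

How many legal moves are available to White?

3

White to move; king on h1.
In check: yes, from the black knight on f2.
Legal moves: Kh2, Kg2, Kg1.
Count: 3.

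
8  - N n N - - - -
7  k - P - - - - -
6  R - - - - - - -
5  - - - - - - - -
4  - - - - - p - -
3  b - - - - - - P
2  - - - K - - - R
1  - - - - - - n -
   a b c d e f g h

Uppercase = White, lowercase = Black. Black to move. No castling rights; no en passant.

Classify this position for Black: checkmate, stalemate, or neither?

Black to move; black king on a7.
In check: yes, from the white rook on a6.
King squares — a6: attacked by Nb8; b6: attacked by Ra6; b7: attacked by Nd8; a8: attacked by Ra6; b8: attacked by Pc7.
Legal moves for Black: none.
In check with no legal moves → checkmate.

checkmate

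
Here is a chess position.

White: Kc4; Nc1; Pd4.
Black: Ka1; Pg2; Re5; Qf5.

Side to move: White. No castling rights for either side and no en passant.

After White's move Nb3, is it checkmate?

no

After Nb3: black king on a1; in check: yes, from the white knight on b3.
Black has 3 legal replies: Kb2, Ka2, Kb1.
In check but a legal move exists → not checkmate.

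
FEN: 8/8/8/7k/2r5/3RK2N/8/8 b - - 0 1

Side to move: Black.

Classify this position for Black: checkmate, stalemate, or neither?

neither

Black to move; black king on h5.
In check: no.
Legal moves for Black: Kh6, Kg6, Kh4, Kg4, Rc8, Rc7, Rc6, Rc5, Rh4, Rg4, Rf4, Re4+, Rd4, Rb4, Ra4, Rc3, Rc2, Rc1.
Black has 18 legal moves and is not in check → neither.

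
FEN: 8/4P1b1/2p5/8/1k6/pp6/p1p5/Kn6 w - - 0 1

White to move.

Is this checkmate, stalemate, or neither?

White to move; white king on a1.
In check: yes, from the black bishop on g7.
King squares — b1: attacked by Pa2; a2: attacked by Pb3; b2: attacked by Pa3.
Legal moves for White: none.
In check with no legal moves → checkmate.

checkmate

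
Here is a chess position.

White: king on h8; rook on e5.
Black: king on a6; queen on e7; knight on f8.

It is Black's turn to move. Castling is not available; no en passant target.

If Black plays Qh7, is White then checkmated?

After Qh7: white king on h8; in check: yes, from the black queen on h7.
King squares — g7: attacked by Qh7; h7: attacked by Nf8; g8: attacked by Qh7.
White has no legal moves → checkmate.

yes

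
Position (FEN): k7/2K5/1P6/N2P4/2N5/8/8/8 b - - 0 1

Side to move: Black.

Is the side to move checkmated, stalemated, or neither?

stalemate

Black to move; black king on a8.
In check: no.
King squares — a7: attacked by Pb6; b7: attacked by Na5; b8: attacked by Kc7.
Legal moves for Black: none.
Not in check and no legal moves → stalemate.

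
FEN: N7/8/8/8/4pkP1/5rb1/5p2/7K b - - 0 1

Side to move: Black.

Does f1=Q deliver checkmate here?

After f1=Q: white king on h1; in check: yes, from the black queen on f1.
King squares — g1: attacked by Qf1; g2: attacked by Qf1; h2: attacked by Bg3.
White has no legal moves → checkmate.

yes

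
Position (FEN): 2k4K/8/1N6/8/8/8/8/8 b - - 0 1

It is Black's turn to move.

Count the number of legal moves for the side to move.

4

Black to move; king on c8.
In check: yes, from the white knight on b6.
Legal moves: Kd8, Kb8, Kc7, Kb7.
Count: 4.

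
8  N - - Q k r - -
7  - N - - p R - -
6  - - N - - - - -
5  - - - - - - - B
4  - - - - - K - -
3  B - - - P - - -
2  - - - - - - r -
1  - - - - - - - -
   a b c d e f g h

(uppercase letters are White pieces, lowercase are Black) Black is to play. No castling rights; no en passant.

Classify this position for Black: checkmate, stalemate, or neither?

Black to move; black king on e8.
In check: yes, from the white queen on d8.
King squares — d7: attacked by Qd8; e7: own pawn; f7: attacked by Bh5; d8: attacked by Nc6; f8: own rook.
Legal moves for Black: none.
In check with no legal moves → checkmate.

checkmate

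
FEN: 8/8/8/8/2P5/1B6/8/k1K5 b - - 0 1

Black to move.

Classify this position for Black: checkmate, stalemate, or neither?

Black to move; black king on a1.
In check: no.
King squares — b1: attacked by Kc1; a2: attacked by Bb3; b2: attacked by Kc1.
Legal moves for Black: none.
Not in check and no legal moves → stalemate.

stalemate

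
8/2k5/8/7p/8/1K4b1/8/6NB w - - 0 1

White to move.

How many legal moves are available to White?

White to move; king on b3.
In check: no.
Legal moves: Kc4, Kb4, Ka4, Kc3, Ka3, Kc2, Kb2, Ka2, Ba8, Bb7, Bc6, Bd5, Be4, Bf3, Bg2, Nh3, Nf3, Ne2.
Count: 18.

18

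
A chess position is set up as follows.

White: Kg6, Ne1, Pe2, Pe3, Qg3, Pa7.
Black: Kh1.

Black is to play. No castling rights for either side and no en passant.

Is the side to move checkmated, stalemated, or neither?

stalemate

Black to move; black king on h1.
In check: no.
King squares — g1: attacked by Qg3; g2: attacked by Ne1; h2: attacked by Qg3.
Legal moves for Black: none.
Not in check and no legal moves → stalemate.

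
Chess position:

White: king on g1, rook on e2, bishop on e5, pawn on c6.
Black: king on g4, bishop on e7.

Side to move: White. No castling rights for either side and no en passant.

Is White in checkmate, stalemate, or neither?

White to move; white king on g1.
In check: no.
Legal moves for White include: Bh8, Bb8, Bg7, Bc7, Bf6, Bd6, Bf4, Bd4, Bg3, Bc3, Bh2, Bb2, Ba1, Re4+, Re3, Rh2, Rg2+, Rf2, ... (list truncated; more exist).
White has legal moves and is not in check → neither.

neither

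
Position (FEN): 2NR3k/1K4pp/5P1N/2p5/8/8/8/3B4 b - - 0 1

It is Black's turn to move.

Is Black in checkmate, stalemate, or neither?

Black to move; black king on h8.
In check: yes, from the white rook on d8.
King squares — g7: own pawn; h7: own pawn; g8: attacked by Nh6.
Legal moves for Black: none.
In check with no legal moves → checkmate.

checkmate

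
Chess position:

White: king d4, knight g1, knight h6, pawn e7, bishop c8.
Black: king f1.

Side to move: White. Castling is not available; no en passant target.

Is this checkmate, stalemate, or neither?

neither

White to move; white king on d4.
In check: no.
Legal moves for White include: Bd7, Bb7, Be6, Ba6+, Bf5, Bg4, Bh3+, Ng8, Nf7, Nf5, Ng4, Ke5, Kd5, Kc5, Ke4, Kc4, Ke3, Kd3, ... (list truncated; more exist).
White has legal moves and is not in check → neither.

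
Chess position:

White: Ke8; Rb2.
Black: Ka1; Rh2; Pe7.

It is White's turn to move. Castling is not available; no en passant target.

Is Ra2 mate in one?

no

After Ra2: black king on a1; in check: yes, from the white rook on a2.
Black has 3 legal replies: Kxa2, Kb1, Rxa2.
In check but a legal move exists → not checkmate.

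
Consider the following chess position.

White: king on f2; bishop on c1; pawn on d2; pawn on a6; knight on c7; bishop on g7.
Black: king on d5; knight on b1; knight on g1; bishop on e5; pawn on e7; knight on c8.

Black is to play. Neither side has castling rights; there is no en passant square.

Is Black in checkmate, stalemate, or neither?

neither

Black to move; black king on d5.
In check: yes, from the white knight on c7.
King squares — c4: available; d4: available; e4: available; c5: available; e5: own bishop; c6: available; d6: available; e6: attacked by Nc7.
Legal moves for Black: Kd6, Kc6, Kc5, Ke4, Kd4, Kc4, Bxc7.
Black is in check but has 7 legal moves → neither.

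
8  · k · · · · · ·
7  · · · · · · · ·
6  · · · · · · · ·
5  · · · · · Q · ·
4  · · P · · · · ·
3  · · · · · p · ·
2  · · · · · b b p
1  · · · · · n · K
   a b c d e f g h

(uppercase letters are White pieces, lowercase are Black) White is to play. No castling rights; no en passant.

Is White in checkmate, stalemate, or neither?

White to move; white king on h1.
In check: yes, from the black bishop on g2.
King squares — g1: attacked by Bf2; g2: attacked by Pf3; h2: attacked by Nf1.
Legal moves for White: none.
In check with no legal moves → checkmate.

checkmate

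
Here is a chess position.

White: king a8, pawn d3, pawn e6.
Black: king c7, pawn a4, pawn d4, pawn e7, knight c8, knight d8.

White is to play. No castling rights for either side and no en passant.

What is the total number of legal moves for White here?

0

White to move; king on a8.
In check: no.
Legal moves: none.
Count: 0.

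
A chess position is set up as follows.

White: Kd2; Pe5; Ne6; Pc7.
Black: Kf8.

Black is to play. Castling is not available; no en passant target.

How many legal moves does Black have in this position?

Black to move; king on f8.
In check: yes, from the white knight on e6.
Legal moves: Kg8, Ke8, Kf7, Ke7.
Count: 4.

4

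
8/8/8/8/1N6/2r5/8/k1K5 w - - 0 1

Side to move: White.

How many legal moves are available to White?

White to move; king on c1.
In check: yes, from the black rook on c3.
Legal moves: Kd2, Kd1, Nc2+.
Count: 3.

3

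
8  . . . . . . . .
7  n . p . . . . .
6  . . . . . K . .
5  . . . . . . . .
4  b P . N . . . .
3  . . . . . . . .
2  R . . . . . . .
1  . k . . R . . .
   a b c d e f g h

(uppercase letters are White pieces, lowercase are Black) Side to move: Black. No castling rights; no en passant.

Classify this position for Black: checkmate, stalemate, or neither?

neither

Black to move; black king on b1.
In check: yes, from the white rook on e1.
Legal moves for Black: Kxa2, Bd1.
Black is in check but has 2 legal moves → neither.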